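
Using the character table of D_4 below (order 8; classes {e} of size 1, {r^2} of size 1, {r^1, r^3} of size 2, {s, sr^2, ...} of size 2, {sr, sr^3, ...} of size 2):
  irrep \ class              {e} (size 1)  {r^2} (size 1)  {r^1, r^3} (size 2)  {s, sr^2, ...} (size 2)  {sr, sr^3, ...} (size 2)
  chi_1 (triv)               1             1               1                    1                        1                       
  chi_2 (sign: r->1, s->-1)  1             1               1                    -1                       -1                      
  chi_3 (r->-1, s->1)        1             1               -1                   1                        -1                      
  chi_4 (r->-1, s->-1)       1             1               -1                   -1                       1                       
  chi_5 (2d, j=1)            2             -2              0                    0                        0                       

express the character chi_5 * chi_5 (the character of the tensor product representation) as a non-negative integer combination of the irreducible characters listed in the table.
chi_5 tensor chi_5 = chi_1 + chi_2 + chi_3 + chi_4 (all other irreducibles have multiplicity 0).

Argument: The character of a tensor product is the pointwise product (chi_5 * chi_5)(C) = chi_5(C) * chi_5(C):
  {e}: (2)*(2), {r^2}: (-2)*(-2), {r^1, r^3}: (0)*(0), {s, sr^2, ...}: (0)*(0), {sr, sr^3, ...}: (0)*(0)
so (chi_5 * chi_5) takes values
  {e} -> 4, {r^2} -> 4, {r^1, r^3} -> 0, {s, sr^2, ...} -> 0, {sr, sr^3, ...} -> 0.
Now take the inner product of this character with each irreducible chi from the table, <chi_5*chi_5, chi> = (1/8) sum_C |C| (chi_5*chi_5)(C) conj(chi(C)):
  <chi_5*chi_5, chi_1> = (1/8)[1*(4)*conj(1) + 1*(4)*conj(1) + 2*(0)*conj(1) + 2*(0)*conj(1) + 2*(0)*conj(1)]
      = (1/8)[(4) + (4) + (0) + (0) + (0)] = 8/8 = 1
  <chi_5*chi_5, chi_2> = (1/8)[1*(4)*conj(1) + 1*(4)*conj(1) + 2*(0)*conj(1) + 2*(0)*conj(-1) + 2*(0)*conj(-1)]
      = (1/8)[(4) + (4) + (0) + (0) + (0)] = 8/8 = 1
  <chi_5*chi_5, chi_3> = (1/8)[1*(4)*conj(1) + 1*(4)*conj(1) + 2*(0)*conj(-1) + 2*(0)*conj(1) + 2*(0)*conj(-1)]
      = (1/8)[(4) + (4) + (0) + (0) + (0)] = 8/8 = 1
  <chi_5*chi_5, chi_4> = (1/8)[1*(4)*conj(1) + 1*(4)*conj(1) + 2*(0)*conj(-1) + 2*(0)*conj(-1) + 2*(0)*conj(1)]
      = (1/8)[(4) + (4) + (0) + (0) + (0)] = 8/8 = 1
  <chi_5*chi_5, chi_5> = (1/8)[1*(4)*conj(2) + 1*(4)*conj(-2) + 2*(0)*conj(0) + 2*(0)*conj(0) + 2*(0)*conj(0)]
      = (1/8)[(8) + (-8) + (0) + (0) + (0)] = 0/8 = 0
Hence the multiplicities are chi_1: 1, chi_2: 1, chi_3: 1, chi_4: 1. Dimension check: dim(chi_5)*dim(chi_5) = 2*2 = 4 and sum (mult * dim) = 1*1 + 1*1 + 1*1 + 1*1 = 4.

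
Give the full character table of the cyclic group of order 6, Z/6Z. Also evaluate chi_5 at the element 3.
Character table of Z/6Z (irreps indexed chi_0,...,chi_5 with chi_k(m) = zeta_6^(k*m), zeta_6 = exp(2*pi*i/6)):
  irrep \ class  {0} (size 1)  {1} (size 1)    {2} (size 1)    {3} (size 1)  {4} (size 1)    {5} (size 1)  
  chi_0          1             1               1               1             1               1             
  chi_1          1             exp(I*pi/3)     exp(2*I*pi/3)   -1            exp(-2*I*pi/3)  exp(-I*pi/3)  
  chi_2          1             exp(2*I*pi/3)   exp(-2*I*pi/3)  1             exp(2*I*pi/3)   exp(-2*I*pi/3)
  chi_3          1             -1              1               -1            1               -1            
  chi_4          1             exp(-2*I*pi/3)  exp(2*I*pi/3)   1             exp(-2*I*pi/3)  exp(2*I*pi/3) 
  chi_5          1             exp(-I*pi/3)    exp(-2*I*pi/3)  -1            exp(2*I*pi/3)   exp(I*pi/3)   

Spot check: chi_5(3) = zeta_6^(5*3) = zeta_6^15 = -1.

Justification: Z/6Z is abelian, so all 6 irreducible complex representations are 1-dimensional. They are given by chi_k(m) = zeta_6^(k*m) for k = 0,...,5. Row orthogonality: sum_m chi_k(m) conj(chi_l(m)) = 6 * [k = l].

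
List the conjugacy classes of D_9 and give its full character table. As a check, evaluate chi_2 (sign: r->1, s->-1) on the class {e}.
Conjugacy classes: {e} of size 1, {r^1, r^8} of size 2, {r^2, r^7} of size 2, {r^3, r^6} of size 2, {r^4, r^5} of size 2, {s, sr, ..., sr^8} of size 9.
Character table:
  irrep \ class              {e} (size 1)  {r^1, r^8} (size 2)  {r^2, r^7} (size 2)  {r^3, r^6} (size 2)  {r^4, r^5} (size 2)  {s, sr, ..., sr^8} (size 9)
  chi_1 (triv)               1             1                    1                    1                    1                    1                          
  chi_2 (sign: r->1, s->-1)  1             1                    1                    1                    1                    -1                         
  chi_3 (2d, j=1)            2             2*cos(2*pi/9)        2*cos(4*pi/9)        -1                   -2*cos(pi/9)         0                          
  chi_4 (2d, j=2)            2             2*cos(4*pi/9)        -2*cos(pi/9)         -1                   2*cos(2*pi/9)        0                          
  chi_5 (2d, j=3)            2             -1                   -1                   2                    -1                   0                          
  chi_6 (2d, j=4)            2             -2*cos(pi/9)         2*cos(2*pi/9)        -1                   2*cos(4*pi/9)        0                          

Spot check: chi_2 (sign: r->1, s->-1) on {e} = 1.

Working: D_9 has order 2*9 = 18 with 6 conjugacy classes, hence 6 irreducibles. Sum of squared dims 1 + 1 + 4 + 4 + 4 + 4 = 18 = |G|. Linear characters come from the abelianisation; the 2-dimensional irreps have character r^k -> 2*cos(2*pi*j*k/9), reflections -> 0.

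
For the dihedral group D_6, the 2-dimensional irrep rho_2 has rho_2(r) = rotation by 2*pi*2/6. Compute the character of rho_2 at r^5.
chi_{rho_2}(r^5) = 2*cos(2*pi*2*5/6) = -1

Working: rho_2(r^5) is rotation by angle 2*pi*2*5/6, whose trace is 2*cos(2*pi*2*5/6) = -1.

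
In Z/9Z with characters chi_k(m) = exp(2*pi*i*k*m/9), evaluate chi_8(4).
chi_8(4) = zeta_9^32 = exp(-8*I*pi/9)

Argument: chi_8(4) = zeta_9^(8*4) = zeta_9^32. Since zeta_9^9 = 1, this equals zeta_9^5 = exp(2*pi*i*5/9) = exp(-8*I*pi/9).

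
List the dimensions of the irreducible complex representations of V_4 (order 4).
Dimensions: 1, 1, 1, 1

Details: There are 4 irreducibles (= number of conjugacy classes). Their dimensions d_i satisfy sum d_i^2 = |G| = 4: 1 + 1 + 1 + 1 = 4.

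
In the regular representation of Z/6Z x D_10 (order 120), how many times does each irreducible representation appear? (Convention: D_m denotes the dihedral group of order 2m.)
Each irreducible V_i of dimension d_i appears with multiplicity d_i, i.e. rho_reg = (direct sum over all irreducibles V_i) d_i V_i. The irreducible dimensions for Z/6Z x D_10 are 1, 1, 1, 1, 1, 1, 1, 1, 1, 1, 1, 1, 1, 1, 1, 1, 1, 1, 1, 1, 1, 1, 1, 1, 2, 2, 2, 2, 2, 2, 2, 2, 2, 2, 2, 2, 2, 2, 2, 2, 2, 2, 2, 2, 2, 2, 2, 2: 24 irreducibles of dimension 1, each with multiplicity 1; 24 irreducibles of dimension 2, each with multiplicity 2. Total dimension 24*1*1 + 24*2*2 = 120 = |G|.

General theorem: in the regular representation of a finite group G, each irreducible appears with multiplicity equal to its dimension. Check: dim(rho_reg) = sum d_i^2 = 1 + 1 + 1 + 1 + 1 + 1 + 1 + 1 + 1 + 1 + 1 + 1 + 1 + 1 + 1 + 1 + 1 + 1 + 1 + 1 + 1 + 1 + 1 + 1 + 4 + 4 + 4 + 4 + 4 + 4 + 4 + 4 + 4 + 4 + 4 + 4 + 4 + 4 + 4 + 4 + 4 + 4 + 4 + 4 + 4 + 4 + 4 + 4 = 120 = |G|.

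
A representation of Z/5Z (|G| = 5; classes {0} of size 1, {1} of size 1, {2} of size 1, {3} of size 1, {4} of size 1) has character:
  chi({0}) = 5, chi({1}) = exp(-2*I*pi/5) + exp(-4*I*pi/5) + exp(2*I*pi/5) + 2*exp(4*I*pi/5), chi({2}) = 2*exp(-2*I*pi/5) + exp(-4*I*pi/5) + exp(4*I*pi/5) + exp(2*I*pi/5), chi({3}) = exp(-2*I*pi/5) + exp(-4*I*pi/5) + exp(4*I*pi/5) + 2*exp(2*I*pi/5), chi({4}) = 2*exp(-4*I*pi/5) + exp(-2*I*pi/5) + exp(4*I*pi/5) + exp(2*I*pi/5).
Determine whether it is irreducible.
Not irreducible (reducible): <chi, chi> = 7 > 1.

Why: <chi, chi> = (1/|G|) sum_C |C| * |chi(C)|^2 = (1/5)[1*|5|^2 + 1*|exp(-2*I*pi/5) + exp(-4*I*pi/5) + exp(2*I*pi/5) + 2*exp(4*I*pi/5)|^2 + 1*|2*exp(-2*I*pi/5) + exp(-4*I*pi/5) + exp(4*I*pi/5) + exp(2*I*pi/5)|^2 + 1*|exp(-2*I*pi/5) + exp(-4*I*pi/5) + exp(4*I*pi/5) + 2*exp(2*I*pi/5)|^2 + 1*|2*exp(-4*I*pi/5) + exp(-2*I*pi/5) + exp(4*I*pi/5) + exp(2*I*pi/5)|^2]
  = (1/5)[(25) + (7 + 5*exp(-2*I*pi/5) + 4*exp(-4*I*pi/5) + 4*exp(4*I*pi/5) + 5*exp(2*I*pi/5)) + (7 + 4*exp(-2*I*pi/5) + 5*exp(-4*I*pi/5) + 5*exp(4*I*pi/5) + 4*exp(2*I*pi/5)) + (7 + 4*exp(-2*I*pi/5) + 5*exp(-4*I*pi/5) + 5*exp(4*I*pi/5) + 4*exp(2*I*pi/5)) + (7 + 5*exp(-2*I*pi/5) + 4*exp(-4*I*pi/5) + 4*exp(4*I*pi/5) + 5*exp(2*I*pi/5))] = 35/5 = 7.
(Exp terms are combined using exp(i*s)*conj(exp(i*t)) = exp(i*(s-t)), and sums of them are collapsed using the identity that for every m > 1 the m distinct m-th roots of unity sum to 0, e.g. 1 + exp(2*I*pi/3) + exp(-2*I*pi/3) = 0.)
A character is irreducible iff <chi, chi> = 1, so this representation is reducible.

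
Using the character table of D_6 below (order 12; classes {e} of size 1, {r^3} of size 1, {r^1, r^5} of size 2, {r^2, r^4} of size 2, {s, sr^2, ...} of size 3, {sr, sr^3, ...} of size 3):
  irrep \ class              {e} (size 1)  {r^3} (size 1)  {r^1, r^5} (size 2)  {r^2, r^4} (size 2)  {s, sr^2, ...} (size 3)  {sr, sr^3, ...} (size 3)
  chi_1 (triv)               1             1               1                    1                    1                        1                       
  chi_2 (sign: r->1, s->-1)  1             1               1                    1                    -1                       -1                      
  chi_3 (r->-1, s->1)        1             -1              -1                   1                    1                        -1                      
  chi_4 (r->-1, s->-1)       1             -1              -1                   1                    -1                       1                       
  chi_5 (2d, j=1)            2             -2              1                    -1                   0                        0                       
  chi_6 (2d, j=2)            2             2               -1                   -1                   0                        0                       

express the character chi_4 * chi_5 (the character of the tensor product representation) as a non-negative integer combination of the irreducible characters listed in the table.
chi_4 tensor chi_5 = chi_6 (all other irreducibles have multiplicity 0).

Proof sketch: The character of a tensor product is the pointwise product (chi_4 * chi_5)(C) = chi_4(C) * chi_5(C):
  {e}: (1)*(2), {r^3}: (-1)*(-2), {r^1, r^5}: (-1)*(1), {r^2, r^4}: (1)*(-1), {s, sr^2, ...}: (-1)*(0), {sr, sr^3, ...}: (1)*(0)
so (chi_4 * chi_5) takes values
  {e} -> 2, {r^3} -> 2, {r^1, r^5} -> -1, {r^2, r^4} -> -1, {s, sr^2, ...} -> 0, {sr, sr^3, ...} -> 0.
Now take the inner product of this character with each irreducible chi from the table, <chi_4*chi_5, chi> = (1/12) sum_C |C| (chi_4*chi_5)(C) conj(chi(C)):
  <chi_4*chi_5, chi_1> = (1/12)[1*(2)*conj(1) + 1*(2)*conj(1) + 2*(-1)*conj(1) + 2*(-1)*conj(1) + 3*(0)*conj(1) + 3*(0)*conj(1)]
      = (1/12)[(2) + (2) + (-2) + (-2) + (0) + (0)] = 0/12 = 0
  <chi_4*chi_5, chi_2> = (1/12)[1*(2)*conj(1) + 1*(2)*conj(1) + 2*(-1)*conj(1) + 2*(-1)*conj(1) + 3*(0)*conj(-1) + 3*(0)*conj(-1)]
      = (1/12)[(2) + (2) + (-2) + (-2) + (0) + (0)] = 0/12 = 0
  <chi_4*chi_5, chi_3> = (1/12)[1*(2)*conj(1) + 1*(2)*conj(-1) + 2*(-1)*conj(-1) + 2*(-1)*conj(1) + 3*(0)*conj(1) + 3*(0)*conj(-1)]
      = (1/12)[(2) + (-2) + (2) + (-2) + (0) + (0)] = 0/12 = 0
  <chi_4*chi_5, chi_4> = (1/12)[1*(2)*conj(1) + 1*(2)*conj(-1) + 2*(-1)*conj(-1) + 2*(-1)*conj(1) + 3*(0)*conj(-1) + 3*(0)*conj(1)]
      = (1/12)[(2) + (-2) + (2) + (-2) + (0) + (0)] = 0/12 = 0
  <chi_4*chi_5, chi_5> = (1/12)[1*(2)*conj(2) + 1*(2)*conj(-2) + 2*(-1)*conj(1) + 2*(-1)*conj(-1) + 3*(0)*conj(0) + 3*(0)*conj(0)]
      = (1/12)[(4) + (-4) + (-2) + (2) + (0) + (0)] = 0/12 = 0
  <chi_4*chi_5, chi_6> = (1/12)[1*(2)*conj(2) + 1*(2)*conj(2) + 2*(-1)*conj(-1) + 2*(-1)*conj(-1) + 3*(0)*conj(0) + 3*(0)*conj(0)]
      = (1/12)[(4) + (4) + (2) + (2) + (0) + (0)] = 12/12 = 1
Hence the multiplicities are chi_6: 1. Dimension check: dim(chi_4)*dim(chi_5) = 1*2 = 2 and sum (mult * dim) = 1*2 = 2.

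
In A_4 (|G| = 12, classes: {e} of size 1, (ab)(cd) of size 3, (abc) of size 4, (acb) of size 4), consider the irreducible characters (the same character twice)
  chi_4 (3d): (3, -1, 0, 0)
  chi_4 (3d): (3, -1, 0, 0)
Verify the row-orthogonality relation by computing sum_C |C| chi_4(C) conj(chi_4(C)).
Sum = 12 = |G| = 12; so <chi_4, chi_4> = 1 (norm-1 confirms irreducibility).

Proof sketch: Compute term by term over conjugacy classes (|C| * chi_4(C) * conj(chi_4(C))):
  1*(3)*conj(3) + 3*(-1)*conj(-1) + 4*(0)*conj(0) + 4*(0)*conj(0)
  = (9) + (3) + (0) + (0)
  = 12.
(Exp terms are combined using exp(i*s)*conj(exp(i*t)) = exp(i*(s-t)), and sums of them are collapsed using the identity that for every m > 1 the m distinct m-th roots of unity sum to 0, e.g. 1 + exp(2*I*pi/3) + exp(-2*I*pi/3) = 0.)
Dividing by |G| = 12 gives 12/12 = 1, matching the row-orthogonality relation <chi_4, chi_4> = [chi_4 = chi_4].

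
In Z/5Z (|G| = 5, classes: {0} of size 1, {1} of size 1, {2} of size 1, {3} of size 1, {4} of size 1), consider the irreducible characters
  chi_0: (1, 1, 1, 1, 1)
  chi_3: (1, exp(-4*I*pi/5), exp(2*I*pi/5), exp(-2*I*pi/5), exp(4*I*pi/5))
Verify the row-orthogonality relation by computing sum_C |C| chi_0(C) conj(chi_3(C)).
Sum = 0; so <chi_0, chi_3> = 0 (distinct irreducibles are orthogonal).

Why: Compute term by term over conjugacy classes (|C| * chi_0(C) * conj(chi_3(C))):
  1*(1)*conj(1) + 1*(1)*conj(exp(-4*I*pi/5)) + 1*(1)*conj(exp(2*I*pi/5)) + 1*(1)*conj(exp(-2*I*pi/5)) + 1*(1)*conj(exp(4*I*pi/5))
  = (1) + (exp(4*I*pi/5)) + (exp(-2*I*pi/5)) + (exp(2*I*pi/5)) + (exp(-4*I*pi/5))
  = 0.
(Exp terms are combined using exp(i*s)*conj(exp(i*t)) = exp(i*(s-t)), and sums of them are collapsed using the identity that for every m > 1 the m distinct m-th roots of unity sum to 0, e.g. 1 + exp(2*I*pi/3) + exp(-2*I*pi/3) = 0.)
Dividing by |G| = 5 gives 0/5 = 0, matching the row-orthogonality relation <chi_0, chi_3> = [chi_0 = chi_3].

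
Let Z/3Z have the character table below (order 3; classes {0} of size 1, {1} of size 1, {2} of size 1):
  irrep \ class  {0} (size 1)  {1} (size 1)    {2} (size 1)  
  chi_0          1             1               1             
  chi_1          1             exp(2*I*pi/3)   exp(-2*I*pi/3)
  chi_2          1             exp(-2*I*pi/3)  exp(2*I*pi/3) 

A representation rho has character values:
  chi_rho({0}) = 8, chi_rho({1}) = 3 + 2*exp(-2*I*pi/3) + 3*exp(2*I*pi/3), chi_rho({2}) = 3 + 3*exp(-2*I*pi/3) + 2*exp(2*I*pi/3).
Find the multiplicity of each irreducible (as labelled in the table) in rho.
Multiplicities: chi_0: 3, chi_1: 3, chi_2: 2.

Use <chi_rho, chi> = (1/|G|) sum_C |C| * chi_rho(C) * conj(chi(C)) with |G| = 3 for each irreducible chi in the table:
  <chi_rho, chi_0> = (1/3)[1*(8)*conj(1) + 1*(3 + 2*exp(-2*I*pi/3) + 3*exp(2*I*pi/3))*conj(1) + 1*(3 + 3*exp(-2*I*pi/3) + 2*exp(2*I*pi/3))*conj(1)]
      = (1/3)[(8) + (3 + 2*exp(-2*I*pi/3) + 3*exp(2*I*pi/3)) + (3 + 3*exp(-2*I*pi/3) + 2*exp(2*I*pi/3))] = 9/3 = 3
  <chi_rho, chi_1> = (1/3)[1*(8)*conj(1) + 1*(3 + 2*exp(-2*I*pi/3) + 3*exp(2*I*pi/3))*conj(exp(2*I*pi/3)) + 1*(3 + 3*exp(-2*I*pi/3) + 2*exp(2*I*pi/3))*conj(exp(-2*I*pi/3))]
      = (1/3)[(8) + (3 + 3*exp(-2*I*pi/3) + 2*exp(2*I*pi/3)) + (3 + 2*exp(-2*I*pi/3) + 3*exp(2*I*pi/3))] = 9/3 = 3
  <chi_rho, chi_2> = (1/3)[1*(8)*conj(1) + 1*(3 + 2*exp(-2*I*pi/3) + 3*exp(2*I*pi/3))*conj(exp(-2*I*pi/3)) + 1*(3 + 3*exp(-2*I*pi/3) + 2*exp(2*I*pi/3))*conj(exp(2*I*pi/3))]
      = (1/3)[(8) + (-1) + (-1)] = 6/3 = 2
(Exp terms are combined using exp(i*s)*conj(exp(i*t)) = exp(i*(s-t)), and sums of them are collapsed using the identity that for every m > 1 the m distinct m-th roots of unity sum to 0, e.g. 1 + exp(2*I*pi/3) + exp(-2*I*pi/3) = 0.)
Dimension check: dim(rho) = sum (mult * dim) = 3*1 + 3*1 + 2*1 = 8 = chi_rho(e) = 8.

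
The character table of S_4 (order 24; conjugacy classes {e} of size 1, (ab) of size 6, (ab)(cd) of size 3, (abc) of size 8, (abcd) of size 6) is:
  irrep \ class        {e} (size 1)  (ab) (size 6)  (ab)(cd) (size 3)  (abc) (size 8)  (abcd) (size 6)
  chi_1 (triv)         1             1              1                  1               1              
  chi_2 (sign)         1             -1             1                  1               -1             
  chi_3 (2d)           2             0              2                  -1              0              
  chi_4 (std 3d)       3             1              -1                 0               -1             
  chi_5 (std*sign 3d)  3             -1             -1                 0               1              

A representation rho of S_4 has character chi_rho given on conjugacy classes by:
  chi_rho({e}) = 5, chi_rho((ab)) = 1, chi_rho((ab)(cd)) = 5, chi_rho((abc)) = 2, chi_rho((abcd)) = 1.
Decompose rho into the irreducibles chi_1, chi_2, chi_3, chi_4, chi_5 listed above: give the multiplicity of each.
Multiplicities: chi_1: 2, chi_2: 1, chi_3: 1, chi_4: 0, chi_5: 0.

Derivation: Use <chi_rho, chi> = (1/|G|) sum_C |C| * chi_rho(C) * conj(chi(C)) with |G| = 24 for each irreducible chi in the table:
  <chi_rho, chi_1> = (1/24)[1*(5)*conj(1) + 6*(1)*conj(1) + 3*(5)*conj(1) + 8*(2)*conj(1) + 6*(1)*conj(1)]
      = (1/24)[(5) + (6) + (15) + (16) + (6)] = 48/24 = 2
  <chi_rho, chi_2> = (1/24)[1*(5)*conj(1) + 6*(1)*conj(-1) + 3*(5)*conj(1) + 8*(2)*conj(1) + 6*(1)*conj(-1)]
      = (1/24)[(5) + (-6) + (15) + (16) + (-6)] = 24/24 = 1
  <chi_rho, chi_3> = (1/24)[1*(5)*conj(2) + 6*(1)*conj(0) + 3*(5)*conj(2) + 8*(2)*conj(-1) + 6*(1)*conj(0)]
      = (1/24)[(10) + (0) + (30) + (-16) + (0)] = 24/24 = 1
  <chi_rho, chi_4> = (1/24)[1*(5)*conj(3) + 6*(1)*conj(1) + 3*(5)*conj(-1) + 8*(2)*conj(0) + 6*(1)*conj(-1)]
      = (1/24)[(15) + (6) + (-15) + (0) + (-6)] = 0/24 = 0
  <chi_rho, chi_5> = (1/24)[1*(5)*conj(3) + 6*(1)*conj(-1) + 3*(5)*conj(-1) + 8*(2)*conj(0) + 6*(1)*conj(1)]
      = (1/24)[(15) + (-6) + (-15) + (0) + (6)] = 0/24 = 0
Dimension check: dim(rho) = sum (mult * dim) = 2*1 + 1*1 + 1*2 + 0*3 + 0*3 = 5 = chi_rho(e) = 5.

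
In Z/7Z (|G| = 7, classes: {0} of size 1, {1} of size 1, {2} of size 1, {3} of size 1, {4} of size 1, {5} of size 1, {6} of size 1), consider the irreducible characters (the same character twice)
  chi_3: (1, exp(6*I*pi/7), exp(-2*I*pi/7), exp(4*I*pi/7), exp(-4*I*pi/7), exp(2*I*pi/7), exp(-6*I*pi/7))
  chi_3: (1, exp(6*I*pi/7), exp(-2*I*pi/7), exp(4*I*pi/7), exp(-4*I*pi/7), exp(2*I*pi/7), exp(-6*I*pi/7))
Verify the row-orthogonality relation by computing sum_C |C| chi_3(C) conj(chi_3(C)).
Sum = 7 = |G| = 7; so <chi_3, chi_3> = 1 (norm-1 confirms irreducibility).

Explanation: Compute term by term over conjugacy classes (|C| * chi_3(C) * conj(chi_3(C))):
  1*(1)*conj(1) + 1*(exp(6*I*pi/7))*conj(exp(6*I*pi/7)) + 1*(exp(-2*I*pi/7))*conj(exp(-2*I*pi/7)) + 1*(exp(4*I*pi/7))*conj(exp(4*I*pi/7)) + 1*(exp(-4*I*pi/7))*conj(exp(-4*I*pi/7)) + 1*(exp(2*I*pi/7))*conj(exp(2*I*pi/7)) + 1*(exp(-6*I*pi/7))*conj(exp(-6*I*pi/7))
  = (1) + (1) + (1) + (1) + (1) + (1) + (1)
  = 7.
(Exp terms are combined using exp(i*s)*conj(exp(i*t)) = exp(i*(s-t)), and sums of them are collapsed using the identity that for every m > 1 the m distinct m-th roots of unity sum to 0, e.g. 1 + exp(2*I*pi/3) + exp(-2*I*pi/3) = 0.)
Dividing by |G| = 7 gives 7/7 = 1, matching the row-orthogonality relation <chi_3, chi_3> = [chi_3 = chi_3].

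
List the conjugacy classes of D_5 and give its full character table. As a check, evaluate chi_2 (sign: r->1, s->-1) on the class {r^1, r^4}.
Conjugacy classes: {e} of size 1, {r^1, r^4} of size 2, {r^2, r^3} of size 2, {s, sr, ..., sr^4} of size 5.
Character table:
  irrep \ class              {e} (size 1)  {r^1, r^4} (size 2)  {r^2, r^3} (size 2)  {s, sr, ..., sr^4} (size 5)
  chi_1 (triv)               1             1                    1                    1                          
  chi_2 (sign: r->1, s->-1)  1             1                    1                    -1                         
  chi_3 (2d, j=1)            2             -1/2 + sqrt(5)/2     -sqrt(5)/2 - 1/2     0                          
  chi_4 (2d, j=2)            2             -sqrt(5)/2 - 1/2     -1/2 + sqrt(5)/2     0                          

Spot check: chi_2 (sign: r->1, s->-1) on {r^1, r^4} = 1.

Derivation: D_5 has order 2*5 = 10 with 4 conjugacy classes, hence 4 irreducibles. Sum of squared dims 1 + 1 + 4 + 4 = 10 = |G|. Linear characters come from the abelianisation; the 2-dimensional irreps have character r^k -> 2*cos(2*pi*j*k/5), reflections -> 0.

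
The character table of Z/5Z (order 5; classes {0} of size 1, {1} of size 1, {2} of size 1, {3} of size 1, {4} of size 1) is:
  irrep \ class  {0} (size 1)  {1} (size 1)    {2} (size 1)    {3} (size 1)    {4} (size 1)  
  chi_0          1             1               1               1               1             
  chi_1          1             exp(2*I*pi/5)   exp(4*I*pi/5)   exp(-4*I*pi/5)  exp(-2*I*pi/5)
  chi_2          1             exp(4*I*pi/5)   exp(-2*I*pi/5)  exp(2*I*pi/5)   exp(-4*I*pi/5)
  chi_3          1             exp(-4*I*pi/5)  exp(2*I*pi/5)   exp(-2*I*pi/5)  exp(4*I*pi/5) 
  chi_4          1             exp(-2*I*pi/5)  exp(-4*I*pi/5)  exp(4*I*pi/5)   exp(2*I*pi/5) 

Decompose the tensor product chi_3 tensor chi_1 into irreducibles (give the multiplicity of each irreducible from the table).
chi_3 tensor chi_1 = chi_4 (all other irreducibles have multiplicity 0).

Details: The character of a tensor product is the pointwise product (chi_3 * chi_1)(C) = chi_3(C) * chi_1(C):
  {0}: (1)*(1), {1}: (exp(-4*I*pi/5))*(exp(2*I*pi/5)), {2}: (exp(2*I*pi/5))*(exp(4*I*pi/5)), {3}: (exp(-2*I*pi/5))*(exp(-4*I*pi/5)), {4}: (exp(4*I*pi/5))*(exp(-2*I*pi/5))
so (chi_3 * chi_1) takes values
  {0} -> 1, {1} -> exp(-2*I*pi/5), {2} -> exp(-4*I*pi/5), {3} -> exp(4*I*pi/5), {4} -> exp(2*I*pi/5).
Now take the inner product of this character with each irreducible chi from the table, <chi_3*chi_1, chi> = (1/5) sum_C |C| (chi_3*chi_1)(C) conj(chi(C)):
  <chi_3*chi_1, chi_0> = (1/5)[1*(1)*conj(1) + 1*(exp(-2*I*pi/5))*conj(1) + 1*(exp(-4*I*pi/5))*conj(1) + 1*(exp(4*I*pi/5))*conj(1) + 1*(exp(2*I*pi/5))*conj(1)]
      = (1/5)[(1) + (exp(-2*I*pi/5)) + (exp(-4*I*pi/5)) + (exp(4*I*pi/5)) + (exp(2*I*pi/5))] = 0/5 = 0
  <chi_3*chi_1, chi_1> = (1/5)[1*(1)*conj(1) + 1*(exp(-2*I*pi/5))*conj(exp(2*I*pi/5)) + 1*(exp(-4*I*pi/5))*conj(exp(4*I*pi/5)) + 1*(exp(4*I*pi/5))*conj(exp(-4*I*pi/5)) + 1*(exp(2*I*pi/5))*conj(exp(-2*I*pi/5))]
      = (1/5)[(1) + (exp(-4*I*pi/5)) + (exp(2*I*pi/5)) + (exp(-2*I*pi/5)) + (exp(4*I*pi/5))] = 0/5 = 0
  <chi_3*chi_1, chi_2> = (1/5)[1*(1)*conj(1) + 1*(exp(-2*I*pi/5))*conj(exp(4*I*pi/5)) + 1*(exp(-4*I*pi/5))*conj(exp(-2*I*pi/5)) + 1*(exp(4*I*pi/5))*conj(exp(2*I*pi/5)) + 1*(exp(2*I*pi/5))*conj(exp(-4*I*pi/5))]
      = (1/5)[(1) + (exp(4*I*pi/5)) + (exp(-2*I*pi/5)) + (exp(2*I*pi/5)) + (exp(-4*I*pi/5))] = 0/5 = 0
  <chi_3*chi_1, chi_3> = (1/5)[1*(1)*conj(1) + 1*(exp(-2*I*pi/5))*conj(exp(-4*I*pi/5)) + 1*(exp(-4*I*pi/5))*conj(exp(2*I*pi/5)) + 1*(exp(4*I*pi/5))*conj(exp(-2*I*pi/5)) + 1*(exp(2*I*pi/5))*conj(exp(4*I*pi/5))]
      = (1/5)[(1) + (exp(2*I*pi/5)) + (exp(4*I*pi/5)) + (exp(-4*I*pi/5)) + (exp(-2*I*pi/5))] = 0/5 = 0
  <chi_3*chi_1, chi_4> = (1/5)[1*(1)*conj(1) + 1*(exp(-2*I*pi/5))*conj(exp(-2*I*pi/5)) + 1*(exp(-4*I*pi/5))*conj(exp(-4*I*pi/5)) + 1*(exp(4*I*pi/5))*conj(exp(4*I*pi/5)) + 1*(exp(2*I*pi/5))*conj(exp(2*I*pi/5))]
      = (1/5)[(1) + (1) + (1) + (1) + (1)] = 5/5 = 1
(Exp terms are combined using exp(i*s)*conj(exp(i*t)) = exp(i*(s-t)), and sums of them are collapsed using the identity that for every m > 1 the m distinct m-th roots of unity sum to 0, e.g. 1 + exp(2*I*pi/3) + exp(-2*I*pi/3) = 0.)
Hence the multiplicities are chi_4: 1. Dimension check: dim(chi_3)*dim(chi_1) = 1*1 = 1 and sum (mult * dim) = 1*1 = 1.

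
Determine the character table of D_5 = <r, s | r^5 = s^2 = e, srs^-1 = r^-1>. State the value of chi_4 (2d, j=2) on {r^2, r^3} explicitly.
Conjugacy classes: {e} of size 1, {r^1, r^4} of size 2, {r^2, r^3} of size 2, {s, sr, ..., sr^4} of size 5.
Character table:
  irrep \ class              {e} (size 1)  {r^1, r^4} (size 2)  {r^2, r^3} (size 2)  {s, sr, ..., sr^4} (size 5)
  chi_1 (triv)               1             1                    1                    1                          
  chi_2 (sign: r->1, s->-1)  1             1                    1                    -1                         
  chi_3 (2d, j=1)            2             -1/2 + sqrt(5)/2     -sqrt(5)/2 - 1/2     0                          
  chi_4 (2d, j=2)            2             -sqrt(5)/2 - 1/2     -1/2 + sqrt(5)/2     0                          

Spot check: chi_4 (2d, j=2) on {r^2, r^3} = -1/2 + sqrt(5)/2.

Proof sketch: D_5 has order 2*5 = 10 with 4 conjugacy classes, hence 4 irreducibles. Sum of squared dims 1 + 1 + 4 + 4 = 10 = |G|. Linear characters come from the abelianisation; the 2-dimensional irreps have character r^k -> 2*cos(2*pi*j*k/5), reflections -> 0.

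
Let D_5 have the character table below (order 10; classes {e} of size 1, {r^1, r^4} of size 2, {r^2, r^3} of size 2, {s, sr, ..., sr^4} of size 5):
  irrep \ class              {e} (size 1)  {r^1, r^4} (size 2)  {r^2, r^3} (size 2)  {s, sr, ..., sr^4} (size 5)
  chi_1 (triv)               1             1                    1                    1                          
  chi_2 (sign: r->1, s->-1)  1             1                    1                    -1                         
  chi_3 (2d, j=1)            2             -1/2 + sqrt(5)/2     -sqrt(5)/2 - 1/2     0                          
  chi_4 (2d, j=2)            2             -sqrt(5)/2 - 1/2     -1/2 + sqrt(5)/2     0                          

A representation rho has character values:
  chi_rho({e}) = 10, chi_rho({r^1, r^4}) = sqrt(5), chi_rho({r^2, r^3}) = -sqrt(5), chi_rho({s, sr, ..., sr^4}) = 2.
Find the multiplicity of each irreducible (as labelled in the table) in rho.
Multiplicities: chi_1: 2, chi_2: 0, chi_3: 3, chi_4: 1.

Justification: Use <chi_rho, chi> = (1/|G|) sum_C |C| * chi_rho(C) * conj(chi(C)) with |G| = 10 for each irreducible chi in the table:
  <chi_rho, chi_1> = (1/10)[1*(10)*conj(1) + 2*(sqrt(5))*conj(1) + 2*(-sqrt(5))*conj(1) + 5*(2)*conj(1)]
      = (1/10)[(10) + (2*sqrt(5)) + (-2*sqrt(5)) + (10)] = 20/10 = 2
  <chi_rho, chi_2> = (1/10)[1*(10)*conj(1) + 2*(sqrt(5))*conj(1) + 2*(-sqrt(5))*conj(1) + 5*(2)*conj(-1)]
      = (1/10)[(10) + (2*sqrt(5)) + (-2*sqrt(5)) + (-10)] = 0/10 = 0
  <chi_rho, chi_3> = (1/10)[1*(10)*conj(2) + 2*(sqrt(5))*conj(-1/2 + sqrt(5)/2) + 2*(-sqrt(5))*conj(-sqrt(5)/2 - 1/2) + 5*(2)*conj(0)]
      = (1/10)[(20) + (5 - sqrt(5)) + (sqrt(5) + 5) + (0)] = 30/10 = 3
  <chi_rho, chi_4> = (1/10)[1*(10)*conj(2) + 2*(sqrt(5))*conj(-sqrt(5)/2 - 1/2) + 2*(-sqrt(5))*conj(-1/2 + sqrt(5)/2) + 5*(2)*conj(0)]
      = (1/10)[(20) + (-5 - sqrt(5)) + (-5 + sqrt(5)) + (0)] = 10/10 = 1
Dimension check: dim(rho) = sum (mult * dim) = 2*1 + 0*1 + 3*2 + 1*2 = 10 = chi_rho(e) = 10.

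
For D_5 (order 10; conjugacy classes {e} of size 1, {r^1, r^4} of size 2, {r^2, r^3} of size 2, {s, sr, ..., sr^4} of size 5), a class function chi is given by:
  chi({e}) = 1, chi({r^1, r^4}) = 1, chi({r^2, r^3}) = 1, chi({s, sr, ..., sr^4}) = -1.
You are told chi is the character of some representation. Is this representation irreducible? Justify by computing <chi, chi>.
Irreducible: <chi, chi> = 1.

Derivation: <chi, chi> = (1/|G|) sum_C |C| * |chi(C)|^2 = (1/10)[1*|1|^2 + 2*|1|^2 + 2*|1|^2 + 5*|-1|^2]
  = (1/10)[(1) + (2) + (2) + (5)] = 10/10 = 1.
A character is irreducible iff <chi, chi> = 1, so this representation is irreducible.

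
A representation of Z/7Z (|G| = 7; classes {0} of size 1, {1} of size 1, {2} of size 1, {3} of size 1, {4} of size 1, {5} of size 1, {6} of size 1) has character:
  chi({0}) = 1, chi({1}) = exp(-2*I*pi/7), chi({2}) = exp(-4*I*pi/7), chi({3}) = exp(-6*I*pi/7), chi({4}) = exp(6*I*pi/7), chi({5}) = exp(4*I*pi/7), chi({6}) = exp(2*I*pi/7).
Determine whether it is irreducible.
Irreducible: <chi, chi> = 1.

Explanation: <chi, chi> = (1/|G|) sum_C |C| * |chi(C)|^2 = (1/7)[1*|1|^2 + 1*|exp(-2*I*pi/7)|^2 + 1*|exp(-4*I*pi/7)|^2 + 1*|exp(-6*I*pi/7)|^2 + 1*|exp(6*I*pi/7)|^2 + 1*|exp(4*I*pi/7)|^2 + 1*|exp(2*I*pi/7)|^2]
  = (1/7)[(1) + (1) + (1) + (1) + (1) + (1) + (1)] = 7/7 = 1.
(Exp terms are combined using exp(i*s)*conj(exp(i*t)) = exp(i*(s-t)), and sums of them are collapsed using the identity that for every m > 1 the m distinct m-th roots of unity sum to 0, e.g. 1 + exp(2*I*pi/3) + exp(-2*I*pi/3) = 0.)
A character is irreducible iff <chi, chi> = 1, so this representation is irreducible.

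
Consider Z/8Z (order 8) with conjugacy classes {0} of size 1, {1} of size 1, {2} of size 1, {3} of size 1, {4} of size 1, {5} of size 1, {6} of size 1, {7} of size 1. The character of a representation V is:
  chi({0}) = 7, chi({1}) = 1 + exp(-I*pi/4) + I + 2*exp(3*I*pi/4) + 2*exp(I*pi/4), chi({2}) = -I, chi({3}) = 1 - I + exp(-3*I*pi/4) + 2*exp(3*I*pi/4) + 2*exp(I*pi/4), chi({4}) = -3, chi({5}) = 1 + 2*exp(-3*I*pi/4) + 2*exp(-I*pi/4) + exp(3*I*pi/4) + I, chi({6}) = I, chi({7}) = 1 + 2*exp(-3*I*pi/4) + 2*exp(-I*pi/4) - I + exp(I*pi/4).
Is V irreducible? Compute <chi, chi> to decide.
Not irreducible (reducible): <chi, chi> = 11 > 1.

Solution. <chi, chi> = (1/|G|) sum_C |C| * |chi(C)|^2 = (1/8)[1*|7|^2 + 1*|1 + exp(-I*pi/4) + I + 2*exp(3*I*pi/4) + 2*exp(I*pi/4)|^2 + 1*|-I|^2 + 1*|1 - I + exp(-3*I*pi/4) + 2*exp(3*I*pi/4) + 2*exp(I*pi/4)|^2 + 1*|-3|^2 + 1*|1 + 2*exp(-3*I*pi/4) + 2*exp(-I*pi/4) + exp(3*I*pi/4) + I|^2 + 1*|I|^2 + 1*|1 + 2*exp(-3*I*pi/4) + 2*exp(-I*pi/4) - I + exp(I*pi/4)|^2]
  = (1/8)[(49) + (7 + 5*exp(-I*pi/4) + exp(3*I*pi/4) + 4*exp(I*pi/4)) + (1) + (7 + 4*exp(-3*I*pi/4) + exp(-I*pi/4) + 5*exp(3*I*pi/4)) + (9) + (7 + 4*exp(-3*I*pi/4) + exp(-I*pi/4) + 5*exp(3*I*pi/4)) + (1) + (7 + 5*exp(-I*pi/4) + exp(3*I*pi/4) + 4*exp(I*pi/4))] = 88/8 = 11.
(Exp terms are combined using exp(i*s)*conj(exp(i*t)) = exp(i*(s-t)), and sums of them are collapsed using the identity that for every m > 1 the m distinct m-th roots of unity sum to 0, e.g. 1 + exp(2*I*pi/3) + exp(-2*I*pi/3) = 0.)
A character is irreducible iff <chi, chi> = 1, so this representation is reducible.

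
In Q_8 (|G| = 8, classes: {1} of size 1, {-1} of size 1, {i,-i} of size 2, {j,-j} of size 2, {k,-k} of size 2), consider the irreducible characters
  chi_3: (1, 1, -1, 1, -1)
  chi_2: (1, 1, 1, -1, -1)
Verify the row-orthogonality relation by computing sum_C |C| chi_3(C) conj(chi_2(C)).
Sum = 0; so <chi_3, chi_2> = 0 (distinct irreducibles are orthogonal).

Explanation: Compute term by term over conjugacy classes (|C| * chi_3(C) * conj(chi_2(C))):
  1*(1)*conj(1) + 1*(1)*conj(1) + 2*(-1)*conj(1) + 2*(1)*conj(-1) + 2*(-1)*conj(-1)
  = (1) + (1) + (-2) + (-2) + (2)
  = 0.
Dividing by |G| = 8 gives 0/8 = 0, matching the row-orthogonality relation <chi_3, chi_2> = [chi_3 = chi_2].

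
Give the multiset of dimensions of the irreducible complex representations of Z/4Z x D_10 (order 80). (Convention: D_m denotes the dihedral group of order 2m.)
Dimensions: 1, 1, 1, 1, 1, 1, 1, 1, 1, 1, 1, 1, 1, 1, 1, 1, 2, 2, 2, 2, 2, 2, 2, 2, 2, 2, 2, 2, 2, 2, 2, 2

Explanation: There are 32 irreducibles (= number of conjugacy classes). Their dimensions d_i satisfy sum d_i^2 = |G| = 80: 1 + 1 + 1 + 1 + 1 + 1 + 1 + 1 + 1 + 1 + 1 + 1 + 1 + 1 + 1 + 1 + 4 + 4 + 4 + 4 + 4 + 4 + 4 + 4 + 4 + 4 + 4 + 4 + 4 + 4 + 4 + 4 = 80. (For the product with Z/4Z: each of the 4 1-dim characters of Z/4Z tensors with each irrep of D_10, giving 4 copies of each D_10-dimension.)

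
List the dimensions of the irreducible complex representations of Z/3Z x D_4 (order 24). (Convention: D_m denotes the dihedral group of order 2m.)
Dimensions: 1, 1, 1, 1, 1, 1, 1, 1, 1, 1, 1, 1, 2, 2, 2

Why: There are 15 irreducibles (= number of conjugacy classes). Their dimensions d_i satisfy sum d_i^2 = |G| = 24: 1 + 1 + 1 + 1 + 1 + 1 + 1 + 1 + 1 + 1 + 1 + 1 + 4 + 4 + 4 = 24. (For the product with Z/3Z: each of the 3 1-dim characters of Z/3Z tensors with each irrep of D_4, giving 3 copies of each D_4-dimension.)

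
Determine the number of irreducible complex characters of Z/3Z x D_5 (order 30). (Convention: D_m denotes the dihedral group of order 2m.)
12

Reasoning: The number of irreducible complex representations of a finite group equals its number of conjugacy classes. For a direct product, #classes(G x H) = #classes(G) * #classes(H). Z/3Z has 3 classes (abelian), D_5 has 4 classes, so 3 * 4 = 12, so Z/3Z x D_5 (order 30) has exactly 12 irreducible complex representations.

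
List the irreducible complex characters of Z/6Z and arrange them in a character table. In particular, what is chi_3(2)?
Character table of Z/6Z (irreps indexed chi_0,...,chi_5 with chi_k(m) = zeta_6^(k*m), zeta_6 = exp(2*pi*i/6)):
  irrep \ class  {0} (size 1)  {1} (size 1)    {2} (size 1)    {3} (size 1)  {4} (size 1)    {5} (size 1)  
  chi_0          1             1               1               1             1               1             
  chi_1          1             exp(I*pi/3)     exp(2*I*pi/3)   -1            exp(-2*I*pi/3)  exp(-I*pi/3)  
  chi_2          1             exp(2*I*pi/3)   exp(-2*I*pi/3)  1             exp(2*I*pi/3)   exp(-2*I*pi/3)
  chi_3          1             -1              1               -1            1               -1            
  chi_4          1             exp(-2*I*pi/3)  exp(2*I*pi/3)   1             exp(-2*I*pi/3)  exp(2*I*pi/3) 
  chi_5          1             exp(-I*pi/3)    exp(-2*I*pi/3)  -1            exp(2*I*pi/3)   exp(I*pi/3)   

Spot check: chi_3(2) = zeta_6^(3*2) = zeta_6^6 = 1.

Why: Z/6Z is abelian, so all 6 irreducible complex representations are 1-dimensional. They are given by chi_k(m) = zeta_6^(k*m) for k = 0,...,5. Row orthogonality: sum_m chi_k(m) conj(chi_l(m)) = 6 * [k = l].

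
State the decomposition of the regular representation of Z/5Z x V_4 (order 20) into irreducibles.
Each irreducible V_i of dimension d_i appears with multiplicity d_i, i.e. rho_reg = (direct sum over all irreducibles V_i) d_i V_i. The irreducible dimensions for Z/5Z x V_4 are 1, 1, 1, 1, 1, 1, 1, 1, 1, 1, 1, 1, 1, 1, 1, 1, 1, 1, 1, 1: 20 irreducibles of dimension 1, each with multiplicity 1. Total dimension 20*1*1 = 20 = |G|.

Working: General theorem: in the regular representation of a finite group G, each irreducible appears with multiplicity equal to its dimension. Check: dim(rho_reg) = sum d_i^2 = 1 + 1 + 1 + 1 + 1 + 1 + 1 + 1 + 1 + 1 + 1 + 1 + 1 + 1 + 1 + 1 + 1 + 1 + 1 + 1 = 20 = |G|.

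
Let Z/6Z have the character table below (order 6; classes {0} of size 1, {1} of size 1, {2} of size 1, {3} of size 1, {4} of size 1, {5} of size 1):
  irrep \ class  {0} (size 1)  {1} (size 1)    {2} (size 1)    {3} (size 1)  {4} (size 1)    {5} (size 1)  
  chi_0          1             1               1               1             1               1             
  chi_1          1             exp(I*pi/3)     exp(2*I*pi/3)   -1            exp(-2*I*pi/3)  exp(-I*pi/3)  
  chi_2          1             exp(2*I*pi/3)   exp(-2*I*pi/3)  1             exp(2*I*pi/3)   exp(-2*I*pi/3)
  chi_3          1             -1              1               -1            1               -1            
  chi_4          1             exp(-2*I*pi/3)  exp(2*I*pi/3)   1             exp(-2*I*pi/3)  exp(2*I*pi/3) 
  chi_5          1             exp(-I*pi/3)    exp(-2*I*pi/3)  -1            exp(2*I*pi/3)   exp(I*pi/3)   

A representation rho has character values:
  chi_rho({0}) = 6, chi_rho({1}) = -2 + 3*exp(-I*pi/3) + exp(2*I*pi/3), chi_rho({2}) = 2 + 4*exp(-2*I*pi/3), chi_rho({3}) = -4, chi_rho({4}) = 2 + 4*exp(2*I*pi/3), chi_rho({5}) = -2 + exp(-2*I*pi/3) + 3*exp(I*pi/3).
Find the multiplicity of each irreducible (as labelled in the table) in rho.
Multiplicities: chi_0: 0, chi_1: 0, chi_2: 1, chi_3: 2, chi_4: 0, chi_5: 3.

Argument: Use <chi_rho, chi> = (1/|G|) sum_C |C| * chi_rho(C) * conj(chi(C)) with |G| = 6 for each irreducible chi in the table:
  <chi_rho, chi_0> = (1/6)[1*(6)*conj(1) + 1*(-2 + 3*exp(-I*pi/3) + exp(2*I*pi/3))*conj(1) + 1*(2 + 4*exp(-2*I*pi/3))*conj(1) + 1*(-4)*conj(1) + 1*(2 + 4*exp(2*I*pi/3))*conj(1) + 1*(-2 + exp(-2*I*pi/3) + 3*exp(I*pi/3))*conj(1)]
      = (1/6)[(6) + (-2 + 3*exp(-I*pi/3) + exp(2*I*pi/3)) + (2 + 4*exp(-2*I*pi/3)) + (-4) + (2 + 4*exp(2*I*pi/3)) + (-2 + exp(-2*I*pi/3) + 3*exp(I*pi/3))] = 0/6 = 0
  <chi_rho, chi_1> = (1/6)[1*(6)*conj(1) + 1*(-2 + 3*exp(-I*pi/3) + exp(2*I*pi/3))*conj(exp(I*pi/3)) + 1*(2 + 4*exp(-2*I*pi/3))*conj(exp(2*I*pi/3)) + 1*(-4)*conj(-1) + 1*(2 + 4*exp(2*I*pi/3))*conj(exp(-2*I*pi/3)) + 1*(-2 + exp(-2*I*pi/3) + 3*exp(I*pi/3))*conj(exp(-I*pi/3))]
      = (1/6)[(6) + (-2) + (2*exp(-2*I*pi/3) + 4*exp(2*I*pi/3)) + (4) + (4*exp(-2*I*pi/3) + 2*exp(2*I*pi/3)) + (-2)] = 0/6 = 0
  <chi_rho, chi_2> = (1/6)[1*(6)*conj(1) + 1*(-2 + 3*exp(-I*pi/3) + exp(2*I*pi/3))*conj(exp(2*I*pi/3)) + 1*(2 + 4*exp(-2*I*pi/3))*conj(exp(-2*I*pi/3)) + 1*(-4)*conj(1) + 1*(2 + 4*exp(2*I*pi/3))*conj(exp(2*I*pi/3)) + 1*(-2 + exp(-2*I*pi/3) + 3*exp(I*pi/3))*conj(exp(-2*I*pi/3))]
      = (1/6)[(6) + (-2 - 2*exp(-2*I*pi/3)) + (4 + 2*exp(2*I*pi/3)) + (-4) + (4 + 2*exp(-2*I*pi/3)) + (-2 - 2*exp(2*I*pi/3))] = 6/6 = 1
  <chi_rho, chi_3> = (1/6)[1*(6)*conj(1) + 1*(-2 + 3*exp(-I*pi/3) + exp(2*I*pi/3))*conj(-1) + 1*(2 + 4*exp(-2*I*pi/3))*conj(1) + 1*(-4)*conj(-1) + 1*(2 + 4*exp(2*I*pi/3))*conj(1) + 1*(-2 + exp(-2*I*pi/3) + 3*exp(I*pi/3))*conj(-1)]
      = (1/6)[(6) + (2 - exp(2*I*pi/3) - 3*exp(-I*pi/3)) + (2 + 4*exp(-2*I*pi/3)) + (4) + (2 + 4*exp(2*I*pi/3)) + (2 - 3*exp(I*pi/3) - exp(-2*I*pi/3))] = 12/6 = 2
  <chi_rho, chi_4> = (1/6)[1*(6)*conj(1) + 1*(-2 + 3*exp(-I*pi/3) + exp(2*I*pi/3))*conj(exp(-2*I*pi/3)) + 1*(2 + 4*exp(-2*I*pi/3))*conj(exp(2*I*pi/3)) + 1*(-4)*conj(1) + 1*(2 + 4*exp(2*I*pi/3))*conj(exp(-2*I*pi/3)) + 1*(-2 + exp(-2*I*pi/3) + 3*exp(I*pi/3))*conj(exp(2*I*pi/3))]
      = (1/6)[(6) + (2) + (2*exp(-2*I*pi/3) + 4*exp(2*I*pi/3)) + (-4) + (4*exp(-2*I*pi/3) + 2*exp(2*I*pi/3)) + (2)] = 0/6 = 0
  <chi_rho, chi_5> = (1/6)[1*(6)*conj(1) + 1*(-2 + 3*exp(-I*pi/3) + exp(2*I*pi/3))*conj(exp(-I*pi/3)) + 1*(2 + 4*exp(-2*I*pi/3))*conj(exp(-2*I*pi/3)) + 1*(-4)*conj(-1) + 1*(2 + 4*exp(2*I*pi/3))*conj(exp(2*I*pi/3)) + 1*(-2 + exp(-2*I*pi/3) + 3*exp(I*pi/3))*conj(exp(I*pi/3))]
      = (1/6)[(6) + (2 - 2*exp(I*pi/3)) + (4 + 2*exp(2*I*pi/3)) + (4) + (4 + 2*exp(-2*I*pi/3)) + (2 - 2*exp(-I*pi/3))] = 18/6 = 3
(Exp terms are combined using exp(i*s)*conj(exp(i*t)) = exp(i*(s-t)), and sums of them are collapsed using the identity that for every m > 1 the m distinct m-th roots of unity sum to 0, e.g. 1 + exp(2*I*pi/3) + exp(-2*I*pi/3) = 0.)
Dimension check: dim(rho) = sum (mult * dim) = 0*1 + 0*1 + 1*1 + 2*1 + 0*1 + 3*1 = 6 = chi_rho(e) = 6.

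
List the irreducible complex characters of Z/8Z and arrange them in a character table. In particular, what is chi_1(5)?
Character table of Z/8Z (irreps indexed chi_0,...,chi_7 with chi_k(m) = zeta_8^(k*m), zeta_8 = exp(2*pi*i/8)):
  irrep \ class  {0} (size 1)  {1} (size 1)    {2} (size 1)  {3} (size 1)    {4} (size 1)  {5} (size 1)    {6} (size 1)  {7} (size 1)  
  chi_0          1             1               1             1               1             1               1             1             
  chi_1          1             exp(I*pi/4)     I             exp(3*I*pi/4)   -1            exp(-3*I*pi/4)  -I            exp(-I*pi/4)  
  chi_2          1             I               -1            -I              1             I               -1            -I            
  chi_3          1             exp(3*I*pi/4)   -I            exp(I*pi/4)     -1            exp(-I*pi/4)    I             exp(-3*I*pi/4)
  chi_4          1             -1              1             -1              1             -1              1             -1            
  chi_5          1             exp(-3*I*pi/4)  I             exp(-I*pi/4)    -1            exp(I*pi/4)     -I            exp(3*I*pi/4) 
  chi_6          1             -I              -1            I               1             -I              -1            I             
  chi_7          1             exp(-I*pi/4)    -I            exp(-3*I*pi/4)  -1            exp(3*I*pi/4)   I             exp(I*pi/4)   

Spot check: chi_1(5) = zeta_8^(1*5) = zeta_8^5 = exp(-3*I*pi/4).

Proof sketch: Z/8Z is abelian, so all 8 irreducible complex representations are 1-dimensional. They are given by chi_k(m) = zeta_8^(k*m) for k = 0,...,7. Row orthogonality: sum_m chi_k(m) conj(chi_l(m)) = 8 * [k = l].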